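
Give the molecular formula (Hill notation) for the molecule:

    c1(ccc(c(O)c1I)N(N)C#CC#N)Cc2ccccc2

Heavy atoms from the SMILES: 16 C, 1 I, 3 N, 1 O.
Implicit hydrogens by atom environment:
  7 × C (aromatic): 1 H each → 7
  5 × C (aromatic): no H
  3 × C: no H
  2 × N: no H
  1 × C: 2 H
  1 × I: no H
  1 × N: 2 H
  1 × O: 1 H
  Total hydrogens = 12.
Molecular formula: C16H12IN3O

C16H12IN3O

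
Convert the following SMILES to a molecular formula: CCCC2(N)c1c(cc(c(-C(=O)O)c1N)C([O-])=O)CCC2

C15H19N2O4-

Heavy atoms from the SMILES: 15 C, 2 N, 4 O.
Implicit hydrogens by atom environment:
  5 × C: 2 H each → 10
  5 × C (aromatic): no H
  3 × C: no H
  2 × N: 2 H each → 4
  2 × O: no H
  1 × C: 3 H
  1 × C (aromatic): 1 H
  1 × O: 1 H
  1 × O (charge -1): no H
  Total hydrogens = 19.
Net charge -1.
Molecular formula: C15H19N2O4-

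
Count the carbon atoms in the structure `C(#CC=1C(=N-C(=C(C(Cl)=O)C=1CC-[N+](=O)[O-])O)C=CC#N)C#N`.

The symbol for carbon appears 14 times in the SMILES. (Cl is a single chlorine, not C + l.)

14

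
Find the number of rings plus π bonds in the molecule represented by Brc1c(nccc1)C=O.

Molecular formula from the SMILES: C6H4BrNO.
DoU = (2C + 2 + N − H − X)/2 = (2·6 + 2 + 1 − 4 − 1)/2 = 10/2 = 5.
(Structurally: 1 ring(s) + 4 π bond(s) = 5.)

5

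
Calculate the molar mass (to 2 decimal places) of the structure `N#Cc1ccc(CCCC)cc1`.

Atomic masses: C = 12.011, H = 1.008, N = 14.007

159.23

Molecular formula: C11H13N.
M = 11×12.011 + 13×1.008 + 1×14.007 = 159.23 g/mol.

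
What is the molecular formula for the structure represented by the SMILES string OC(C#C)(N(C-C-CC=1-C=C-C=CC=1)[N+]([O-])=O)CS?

Heavy atoms from the SMILES: 13 C, 2 N, 3 O, 1 S.
Implicit hydrogens by atom environment:
  5 × C (aromatic): 1 H each → 5
  4 × C: 2 H each → 8
  2 × C: no H
  1 × C: 1 H
  1 × C (aromatic): no H
  1 × N: no H
  1 × N (charge +1): no H
  1 × O: 1 H
  1 × O: no H
  1 × O (charge -1): no H
  1 × S: 1 H
  Total hydrogens = 16.
Molecular formula: C13H16N2O3S

C13H16N2O3S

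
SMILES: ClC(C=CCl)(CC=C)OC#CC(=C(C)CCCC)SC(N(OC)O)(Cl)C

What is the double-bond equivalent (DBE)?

Molecular formula from the SMILES: C18H26Cl3NO3S.
DoU = (2C + 2 + N − H − X)/2 = (2·18 + 2 + 1 − 26 − 3)/2 = 10/2 = 5.
(Structurally: 0 ring(s) + 5 π bond(s) = 5.)

5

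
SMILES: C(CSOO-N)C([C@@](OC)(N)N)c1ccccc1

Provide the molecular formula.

Heavy atoms from the SMILES: 11 C, 3 N, 3 O, 1 S.
Implicit hydrogens by atom environment:
  5 × C (aromatic): 1 H each → 5
  3 × N: 2 H each → 6
  3 × O: no H
  2 × C: 2 H each → 4
  1 × C: 3 H
  1 × C: 1 H
  1 × C: no H
  1 × C (aromatic): no H
  1 × S: no H
  Total hydrogens = 19.
Molecular formula: C11H19N3O3S

C11H19N3O3S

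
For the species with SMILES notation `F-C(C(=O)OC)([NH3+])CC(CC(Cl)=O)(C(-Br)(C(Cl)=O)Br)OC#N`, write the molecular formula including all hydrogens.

Heavy atoms from the SMILES: 2 Br, 10 C, 2 Cl, 1 F, 2 N, 5 O.
Implicit hydrogens by atom environment:
  7 × C: no H
  5 × O: no H
  2 × Br: no H
  2 × C: 2 H each → 4
  2 × Cl: no H
  1 × C: 3 H
  1 × F: no H
  1 × N (charge +1): 3 H
  1 × N: no H
  Total hydrogens = 10.
Net charge +1.
Molecular formula: C10H10Br2Cl2FN2O5+

C10H10Br2Cl2FN2O5+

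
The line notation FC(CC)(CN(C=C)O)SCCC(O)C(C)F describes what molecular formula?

C11H21F2NO2S

Heavy atoms from the SMILES: 11 C, 2 F, 1 N, 2 O, 1 S.
Implicit hydrogens by atom environment:
  5 × C: 2 H each → 10
  3 × C: 1 H each → 3
  2 × C: 3 H each → 6
  2 × F: no H
  2 × O: 1 H each → 2
  1 × C: no H
  1 × N: no H
  1 × S: no H
  Total hydrogens = 21.
Molecular formula: C11H21F2NO2S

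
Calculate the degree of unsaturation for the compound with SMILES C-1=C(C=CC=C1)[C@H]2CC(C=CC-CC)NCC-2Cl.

6

Molecular formula from the SMILES: C16H22ClN.
DoU = (2C + 2 + N − H − X)/2 = (2·16 + 2 + 1 − 22 − 1)/2 = 12/2 = 6.
(Structurally: 2 ring(s) + 4 π bond(s) = 6.)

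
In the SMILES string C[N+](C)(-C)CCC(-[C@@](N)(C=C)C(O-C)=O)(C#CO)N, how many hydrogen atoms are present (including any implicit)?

Hydrogens are implicit in SMILES; fill each atom to its normal valence:
  5 × C: no H
  4 × C: 3 H each → 12
  3 × C: 2 H each → 6
  2 × N: 2 H each → 4
  2 × O: no H
  1 × C: 1 H
  1 × N (charge +1): no H
  1 × O: 1 H
  Total hydrogens = 24.

24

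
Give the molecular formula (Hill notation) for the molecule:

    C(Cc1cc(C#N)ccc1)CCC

C12H15N

Heavy atoms from the SMILES: 12 C, 1 N.
Implicit hydrogens by atom environment:
  4 × C: 2 H each → 8
  4 × C (aromatic): 1 H each → 4
  2 × C (aromatic): no H
  1 × C: 3 H
  1 × C: no H
  1 × N: no H
  Total hydrogens = 15.
Molecular formula: C12H15N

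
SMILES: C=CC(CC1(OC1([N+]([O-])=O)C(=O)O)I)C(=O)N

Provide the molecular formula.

C8H9IN2O6

Heavy atoms from the SMILES: 8 C, 1 I, 2 N, 6 O.
Implicit hydrogens by atom environment:
  4 × C: no H
  4 × O: no H
  2 × C: 2 H each → 4
  2 × C: 1 H each → 2
  1 × I: no H
  1 × N: 2 H
  1 × N (charge +1): no H
  1 × O: 1 H
  1 × O (charge -1): no H
  Total hydrogens = 9.
Molecular formula: C8H9IN2O6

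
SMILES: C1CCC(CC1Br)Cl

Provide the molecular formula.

C6H10BrCl

Heavy atoms from the SMILES: 1 Br, 6 C, 1 Cl.
Implicit hydrogens by atom environment:
  4 × C: 2 H each → 8
  2 × C: 1 H each → 2
  1 × Br: no H
  1 × Cl: no H
  Total hydrogens = 10.
Molecular formula: C6H10BrCl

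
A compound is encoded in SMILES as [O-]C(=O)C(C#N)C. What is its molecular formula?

Heavy atoms from the SMILES: 4 C, 1 N, 2 O.
Implicit hydrogens by atom environment:
  2 × C: no H
  1 × C: 3 H
  1 × C: 1 H
  1 × N: no H
  1 × O: no H
  1 × O (charge -1): no H
  Total hydrogens = 4.
Net charge -1.
Molecular formula: C4H4NO2-

C4H4NO2-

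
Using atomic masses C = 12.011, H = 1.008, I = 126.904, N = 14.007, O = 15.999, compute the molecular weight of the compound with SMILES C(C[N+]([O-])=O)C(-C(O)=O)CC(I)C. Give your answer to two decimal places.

Molecular formula: C7H12INO4.
M = 7×12.011 + 12×1.008 + 1×126.904 + 1×14.007 + 4×15.999 = 301.08 g/mol.

301.08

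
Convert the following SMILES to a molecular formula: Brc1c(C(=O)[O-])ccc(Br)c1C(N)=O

C8H4Br2NO3-

Heavy atoms from the SMILES: 2 Br, 8 C, 1 N, 3 O.
Implicit hydrogens by atom environment:
  4 × C (aromatic): no H
  2 × Br: no H
  2 × C (aromatic): 1 H each → 2
  2 × C: no H
  2 × O: no H
  1 × N: 2 H
  1 × O (charge -1): no H
  Total hydrogens = 4.
Net charge -1.
Molecular formula: C8H4Br2NO3-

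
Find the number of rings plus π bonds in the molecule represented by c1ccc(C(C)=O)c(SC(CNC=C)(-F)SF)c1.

6

Molecular formula from the SMILES: C12H13F2NOS2.
DoU = (2C + 2 + N − H − X)/2 = (2·12 + 2 + 1 − 13 − 2)/2 = 12/2 = 6.
(Structurally: 1 ring(s) + 5 π bond(s) = 6.)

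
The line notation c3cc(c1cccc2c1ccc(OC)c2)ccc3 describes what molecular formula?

C17H14O

Heavy atoms from the SMILES: 17 C, 1 O.
Implicit hydrogens by atom environment:
  11 × C (aromatic): 1 H each → 11
  5 × C (aromatic): no H
  1 × C: 3 H
  1 × O: no H
  Total hydrogens = 14.
Molecular formula: C17H14O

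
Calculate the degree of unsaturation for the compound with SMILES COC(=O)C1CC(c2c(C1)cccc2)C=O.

Molecular formula from the SMILES: C13H14O3.
DoU = (2C + 2 + N − H − X)/2 = (2·13 + 2 + 0 − 14 − 0)/2 = 14/2 = 7.
(Structurally: 2 ring(s) + 5 π bond(s) = 7.)

7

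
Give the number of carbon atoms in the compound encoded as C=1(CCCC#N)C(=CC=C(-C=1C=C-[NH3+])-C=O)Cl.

13

The symbol for carbon appears 13 times in the SMILES. (Cl is a single chlorine, not C + l.)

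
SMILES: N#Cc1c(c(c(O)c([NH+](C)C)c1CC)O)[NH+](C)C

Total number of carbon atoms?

13

The symbol for carbon appears 13 times in the SMILES. Lowercase c denotes aromatic carbon and counts toward C.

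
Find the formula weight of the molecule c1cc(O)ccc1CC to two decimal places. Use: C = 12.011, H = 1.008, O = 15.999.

Molecular formula: C8H10O.
M = 8×12.011 + 10×1.008 + 1×15.999 = 122.17 g/mol.

122.17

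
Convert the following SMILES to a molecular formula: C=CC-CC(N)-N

Heavy atoms from the SMILES: 5 C, 2 N.
Implicit hydrogens by atom environment:
  3 × C: 2 H each → 6
  2 × C: 1 H each → 2
  2 × N: 2 H each → 4
  Total hydrogens = 12.
Molecular formula: C5H12N2

C5H12N2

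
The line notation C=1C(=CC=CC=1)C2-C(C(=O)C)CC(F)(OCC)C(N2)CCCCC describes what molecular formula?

Heavy atoms from the SMILES: 20 C, 1 F, 1 N, 2 O.
Implicit hydrogens by atom environment:
  6 × C: 2 H each → 12
  5 × C (aromatic): 1 H each → 5
  3 × C: 3 H each → 9
  3 × C: 1 H each → 3
  2 × C: no H
  2 × O: no H
  1 × C (aromatic): no H
  1 × F: no H
  1 × N: 1 H
  Total hydrogens = 30.
Molecular formula: C20H30FNO2

C20H30FNO2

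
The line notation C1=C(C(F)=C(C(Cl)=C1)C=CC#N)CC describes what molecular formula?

Heavy atoms from the SMILES: 11 C, 1 Cl, 1 F, 1 N.
Implicit hydrogens by atom environment:
  4 × C (aromatic): no H
  2 × C (aromatic): 1 H each → 2
  2 × C: 1 H each → 2
  1 × C: 3 H
  1 × C: 2 H
  1 × C: no H
  1 × Cl: no H
  1 × F: no H
  1 × N: no H
  Total hydrogens = 9.
Molecular formula: C11H9ClFN

C11H9ClFN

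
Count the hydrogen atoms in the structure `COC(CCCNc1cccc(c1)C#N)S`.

16

Hydrogens are implicit in SMILES; fill each atom to its normal valence:
  4 × C (aromatic): 1 H each → 4
  3 × C: 2 H each → 6
  2 × C (aromatic): no H
  1 × C: 3 H
  1 × C: 1 H
  1 × C: no H
  1 × N: 1 H
  1 × N: no H
  1 × O: no H
  1 × S: 1 H
  Total hydrogens = 16.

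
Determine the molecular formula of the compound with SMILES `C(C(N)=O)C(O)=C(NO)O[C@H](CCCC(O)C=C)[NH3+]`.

C11H22N3O5+

Heavy atoms from the SMILES: 11 C, 3 N, 5 O.
Implicit hydrogens by atom environment:
  5 × C: 2 H each → 10
  3 × C: 1 H each → 3
  3 × C: no H
  3 × O: 1 H each → 3
  2 × O: no H
  1 × N (charge +1): 3 H
  1 × N: 2 H
  1 × N: 1 H
  Total hydrogens = 22.
Net charge +1.
Molecular formula: C11H22N3O5+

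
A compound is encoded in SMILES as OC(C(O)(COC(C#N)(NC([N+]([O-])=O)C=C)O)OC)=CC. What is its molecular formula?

Heavy atoms from the SMILES: 11 C, 3 N, 7 O.
Implicit hydrogens by atom environment:
  4 × C: no H
  3 × C: 1 H each → 3
  3 × O: 1 H each → 3
  3 × O: no H
  2 × C: 3 H each → 6
  2 × C: 2 H each → 4
  1 × N: 1 H
  1 × N: no H
  1 × N (charge +1): no H
  1 × O (charge -1): no H
  Total hydrogens = 17.
Molecular formula: C11H17N3O7

C11H17N3O7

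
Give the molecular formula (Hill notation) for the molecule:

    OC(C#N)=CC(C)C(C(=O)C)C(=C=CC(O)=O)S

Heavy atoms from the SMILES: 12 C, 1 N, 4 O, 1 S.
Implicit hydrogens by atom environment:
  6 × C: no H
  4 × C: 1 H each → 4
  2 × C: 3 H each → 6
  2 × O: 1 H each → 2
  2 × O: no H
  1 × N: no H
  1 × S: 1 H
  Total hydrogens = 13.
Molecular formula: C12H13NO4S

C12H13NO4S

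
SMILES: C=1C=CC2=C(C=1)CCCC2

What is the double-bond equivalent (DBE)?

Molecular formula from the SMILES: C10H12.
DoU = (2C + 2 + N − H − X)/2 = (2·10 + 2 + 0 − 12 − 0)/2 = 10/2 = 5.
(Structurally: 2 ring(s) + 3 π bond(s) = 5.)

5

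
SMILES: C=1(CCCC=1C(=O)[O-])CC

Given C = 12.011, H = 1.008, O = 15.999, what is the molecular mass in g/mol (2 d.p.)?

139.17

Molecular formula: C8H11O2-.
M = 8×12.011 + 11×1.008 + 2×15.999 = 139.17 g/mol.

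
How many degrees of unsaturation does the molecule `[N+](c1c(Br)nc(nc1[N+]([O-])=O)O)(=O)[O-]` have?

6

Molecular formula from the SMILES: C4HBrN4O5.
DoU = (2C + 2 + N − H − X)/2 = (2·4 + 2 + 4 − 1 − 1)/2 = 12/2 = 6.
(Structurally: 1 ring(s) + 5 π bond(s) = 6.)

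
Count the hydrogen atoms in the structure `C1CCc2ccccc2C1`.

Hydrogens are implicit in SMILES; fill each atom to its normal valence:
  4 × C: 2 H each → 8
  4 × C (aromatic): 1 H each → 4
  2 × C (aromatic): no H
  Total hydrogens = 12.

12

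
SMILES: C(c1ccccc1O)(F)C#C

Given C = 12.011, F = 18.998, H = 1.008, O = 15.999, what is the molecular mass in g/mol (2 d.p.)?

150.15

Molecular formula: C9H7FO.
M = 9×12.011 + 1×18.998 + 7×1.008 + 1×15.999 = 150.15 g/mol.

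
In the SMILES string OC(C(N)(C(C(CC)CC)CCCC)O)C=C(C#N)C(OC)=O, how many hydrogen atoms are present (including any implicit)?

30

Hydrogens are implicit in SMILES; fill each atom to its normal valence:
  5 × C: 2 H each → 10
  4 × C: 3 H each → 12
  4 × C: 1 H each → 4
  4 × C: no H
  2 × O: 1 H each → 2
  2 × O: no H
  1 × N: 2 H
  1 × N: no H
  Total hydrogens = 30.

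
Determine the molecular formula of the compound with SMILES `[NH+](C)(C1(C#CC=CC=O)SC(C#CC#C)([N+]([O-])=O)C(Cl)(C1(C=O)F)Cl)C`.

Heavy atoms from the SMILES: 16 C, 2 Cl, 1 F, 2 N, 4 O, 1 S.
Implicit hydrogens by atom environment:
  9 × C: no H
  5 × C: 1 H each → 5
  3 × O: no H
  2 × C: 3 H each → 6
  2 × Cl: no H
  1 × F: no H
  1 × N (charge +1): 1 H
  1 × N (charge +1): no H
  1 × O (charge -1): no H
  1 × S: no H
  Total hydrogens = 12.
Net charge +1.
Molecular formula: C16H12Cl2FN2O4S+

C16H12Cl2FN2O4S+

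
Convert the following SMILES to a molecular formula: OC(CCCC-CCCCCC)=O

C11H22O2

Heavy atoms from the SMILES: 11 C, 2 O.
Implicit hydrogens by atom environment:
  9 × C: 2 H each → 18
  1 × C: 3 H
  1 × C: no H
  1 × O: 1 H
  1 × O: no H
  Total hydrogens = 22.
Molecular formula: C11H22O2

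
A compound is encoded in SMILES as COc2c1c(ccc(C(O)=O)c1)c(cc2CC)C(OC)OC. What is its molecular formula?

C17H20O5

Heavy atoms from the SMILES: 17 C, 5 O.
Implicit hydrogens by atom environment:
  6 × C (aromatic): no H
  4 × C: 3 H each → 12
  4 × C (aromatic): 1 H each → 4
  4 × O: no H
  1 × C: 2 H
  1 × C: 1 H
  1 × C: no H
  1 × O: 1 H
  Total hydrogens = 20.
Molecular formula: C17H20O5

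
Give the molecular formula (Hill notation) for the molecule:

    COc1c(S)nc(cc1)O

C6H7NO2S

Heavy atoms from the SMILES: 6 C, 1 N, 2 O, 1 S.
Implicit hydrogens by atom environment:
  3 × C (aromatic): no H
  2 × C (aromatic): 1 H each → 2
  1 × C: 3 H
  1 × N (aromatic): no H
  1 × O: 1 H
  1 × O: no H
  1 × S: 1 H
  Total hydrogens = 7.
Molecular formula: C6H7NO2S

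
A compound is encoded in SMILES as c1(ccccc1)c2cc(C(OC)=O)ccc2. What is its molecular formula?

Heavy atoms from the SMILES: 14 C, 2 O.
Implicit hydrogens by atom environment:
  9 × C (aromatic): 1 H each → 9
  3 × C (aromatic): no H
  2 × O: no H
  1 × C: 3 H
  1 × C: no H
  Total hydrogens = 12.
Molecular formula: C14H12O2

C14H12O2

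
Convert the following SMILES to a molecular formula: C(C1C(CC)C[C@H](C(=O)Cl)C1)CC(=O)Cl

C11H16Cl2O2

Heavy atoms from the SMILES: 11 C, 2 Cl, 2 O.
Implicit hydrogens by atom environment:
  5 × C: 2 H each → 10
  3 × C: 1 H each → 3
  2 × C: no H
  2 × Cl: no H
  2 × O: no H
  1 × C: 3 H
  Total hydrogens = 16.
Molecular formula: C11H16Cl2O2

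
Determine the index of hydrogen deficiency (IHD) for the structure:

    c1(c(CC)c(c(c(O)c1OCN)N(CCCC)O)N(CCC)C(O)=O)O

Molecular formula from the SMILES: C17H29N3O6.
DoU = (2C + 2 + N − H − X)/2 = (2·17 + 2 + 3 − 29 − 0)/2 = 10/2 = 5.
(Structurally: 1 ring(s) + 4 π bond(s) = 5.)

5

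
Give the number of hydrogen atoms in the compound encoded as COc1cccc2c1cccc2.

Hydrogens are implicit in SMILES; fill each atom to its normal valence:
  7 × C (aromatic): 1 H each → 7
  3 × C (aromatic): no H
  1 × C: 3 H
  1 × O: no H
  Total hydrogens = 10.

10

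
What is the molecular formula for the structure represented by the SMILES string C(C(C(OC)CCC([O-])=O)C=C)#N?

C9H12NO3-

Heavy atoms from the SMILES: 9 C, 1 N, 3 O.
Implicit hydrogens by atom environment:
  3 × C: 2 H each → 6
  3 × C: 1 H each → 3
  2 × C: no H
  2 × O: no H
  1 × C: 3 H
  1 × N: no H
  1 × O (charge -1): no H
  Total hydrogens = 12.
Net charge -1.
Molecular formula: C9H12NO3-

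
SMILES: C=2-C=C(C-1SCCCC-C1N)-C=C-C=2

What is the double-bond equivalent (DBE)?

5

Molecular formula from the SMILES: C12H17NS.
DoU = (2C + 2 + N − H − X)/2 = (2·12 + 2 + 1 − 17 − 0)/2 = 10/2 = 5.
(Structurally: 2 ring(s) + 3 π bond(s) = 5.)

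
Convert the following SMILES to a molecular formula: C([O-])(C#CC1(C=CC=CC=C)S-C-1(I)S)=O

Heavy atoms from the SMILES: 11 C, 1 I, 2 O, 2 S.
Implicit hydrogens by atom environment:
  5 × C: 1 H each → 5
  5 × C: no H
  1 × C: 2 H
  1 × I: no H
  1 × O: no H
  1 × O (charge -1): no H
  1 × S: 1 H
  1 × S: no H
  Total hydrogens = 8.
Net charge -1.
Molecular formula: C11H8IO2S2-

C11H8IO2S2-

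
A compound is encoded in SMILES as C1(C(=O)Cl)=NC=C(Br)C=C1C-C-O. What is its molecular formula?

Heavy atoms from the SMILES: 1 Br, 8 C, 1 Cl, 1 N, 2 O.
Implicit hydrogens by atom environment:
  3 × C (aromatic): no H
  2 × C: 2 H each → 4
  2 × C (aromatic): 1 H each → 2
  1 × Br: no H
  1 × C: no H
  1 × Cl: no H
  1 × N (aromatic): no H
  1 × O: 1 H
  1 × O: no H
  Total hydrogens = 7.
Molecular formula: C8H7BrClNO2

C8H7BrClNO2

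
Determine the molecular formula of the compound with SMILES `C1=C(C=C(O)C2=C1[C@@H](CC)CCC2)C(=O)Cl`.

Heavy atoms from the SMILES: 13 C, 1 Cl, 2 O.
Implicit hydrogens by atom environment:
  4 × C: 2 H each → 8
  4 × C (aromatic): no H
  2 × C (aromatic): 1 H each → 2
  1 × C: 3 H
  1 × C: 1 H
  1 × C: no H
  1 × Cl: no H
  1 × O: 1 H
  1 × O: no H
  Total hydrogens = 15.
Molecular formula: C13H15ClO2

C13H15ClO2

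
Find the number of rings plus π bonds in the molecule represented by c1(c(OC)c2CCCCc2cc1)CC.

Molecular formula from the SMILES: C13H18O.
DoU = (2C + 2 + N − H − X)/2 = (2·13 + 2 + 0 − 18 − 0)/2 = 10/2 = 5.
(Structurally: 2 ring(s) + 3 π bond(s) = 5.)

5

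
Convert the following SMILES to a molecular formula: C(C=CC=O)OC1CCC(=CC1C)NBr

Heavy atoms from the SMILES: 1 Br, 11 C, 1 N, 2 O.
Implicit hydrogens by atom environment:
  6 × C: 1 H each → 6
  3 × C: 2 H each → 6
  2 × O: no H
  1 × Br: no H
  1 × C: 3 H
  1 × C: no H
  1 × N: 1 H
  Total hydrogens = 16.
Molecular formula: C11H16BrNO2

C11H16BrNO2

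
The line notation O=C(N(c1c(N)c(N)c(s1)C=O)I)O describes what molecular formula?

C6H6IN3O3S

Heavy atoms from the SMILES: 6 C, 1 I, 3 N, 3 O, 1 S.
Implicit hydrogens by atom environment:
  4 × C (aromatic): no H
  2 × N: 2 H each → 4
  2 × O: no H
  1 × C: 1 H
  1 × C: no H
  1 × I: no H
  1 × N: no H
  1 × O: 1 H
  1 × S (aromatic): no H
  Total hydrogens = 6.
Molecular formula: C6H6IN3O3S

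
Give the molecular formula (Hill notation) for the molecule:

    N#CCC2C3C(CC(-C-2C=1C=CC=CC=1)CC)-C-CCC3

C20H27N

Heavy atoms from the SMILES: 20 C, 1 N.
Implicit hydrogens by atom environment:
  7 × C: 2 H each → 14
  5 × C: 1 H each → 5
  5 × C (aromatic): 1 H each → 5
  1 × C: 3 H
  1 × C (aromatic): no H
  1 × C: no H
  1 × N: no H
  Total hydrogens = 27.
Molecular formula: C20H27N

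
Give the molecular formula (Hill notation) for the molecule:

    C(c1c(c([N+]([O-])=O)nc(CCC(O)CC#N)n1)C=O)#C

C12H10N4O4

Heavy atoms from the SMILES: 12 C, 4 N, 4 O.
Implicit hydrogens by atom environment:
  4 × C (aromatic): no H
  3 × C: 2 H each → 6
  3 × C: 1 H each → 3
  2 × C: no H
  2 × N (aromatic): no H
  2 × O: no H
  1 × N (charge +1): no H
  1 × N: no H
  1 × O: 1 H
  1 × O (charge -1): no H
  Total hydrogens = 10.
Molecular formula: C12H10N4O4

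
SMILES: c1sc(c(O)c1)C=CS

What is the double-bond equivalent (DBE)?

4

Molecular formula from the SMILES: C6H6OS2.
DoU = (2C + 2 + N − H − X)/2 = (2·6 + 2 + 0 − 6 − 0)/2 = 8/2 = 4.
(Structurally: 1 ring(s) + 3 π bond(s) = 4.)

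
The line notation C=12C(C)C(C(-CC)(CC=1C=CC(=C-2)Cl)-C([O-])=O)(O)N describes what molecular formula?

Heavy atoms from the SMILES: 14 C, 1 Cl, 1 N, 3 O.
Implicit hydrogens by atom environment:
  3 × C (aromatic): 1 H each → 3
  3 × C (aromatic): no H
  3 × C: no H
  2 × C: 3 H each → 6
  2 × C: 2 H each → 4
  1 × C: 1 H
  1 × Cl: no H
  1 × N: 2 H
  1 × O: 1 H
  1 × O: no H
  1 × O (charge -1): no H
  Total hydrogens = 17.
Net charge -1.
Molecular formula: C14H17ClNO3-

C14H17ClNO3-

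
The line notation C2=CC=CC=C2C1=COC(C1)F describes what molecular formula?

Heavy atoms from the SMILES: 10 C, 1 F, 1 O.
Implicit hydrogens by atom environment:
  5 × C (aromatic): 1 H each → 5
  2 × C: 1 H each → 2
  1 × C: 2 H
  1 × C: no H
  1 × C (aromatic): no H
  1 × F: no H
  1 × O: no H
  Total hydrogens = 9.
Molecular formula: C10H9FO

C10H9FO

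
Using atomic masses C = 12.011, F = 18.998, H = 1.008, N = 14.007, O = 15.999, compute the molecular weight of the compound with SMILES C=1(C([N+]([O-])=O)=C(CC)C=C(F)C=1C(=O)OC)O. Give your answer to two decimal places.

243.19

Molecular formula: C10H10FNO5.
M = 10×12.011 + 1×18.998 + 10×1.008 + 1×14.007 + 5×15.999 = 243.19 g/mol.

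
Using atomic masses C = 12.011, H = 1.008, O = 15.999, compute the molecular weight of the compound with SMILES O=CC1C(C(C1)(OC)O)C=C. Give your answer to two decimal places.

Molecular formula: C8H12O3.
M = 8×12.011 + 12×1.008 + 3×15.999 = 156.18 g/mol.

156.18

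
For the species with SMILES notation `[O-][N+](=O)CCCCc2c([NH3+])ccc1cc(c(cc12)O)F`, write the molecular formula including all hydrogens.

Heavy atoms from the SMILES: 14 C, 1 F, 2 N, 3 O.
Implicit hydrogens by atom environment:
  6 × C (aromatic): no H
  4 × C: 2 H each → 8
  4 × C (aromatic): 1 H each → 4
  1 × F: no H
  1 × N (charge +1): 3 H
  1 × N (charge +1): no H
  1 × O: 1 H
  1 × O: no H
  1 × O (charge -1): no H
  Total hydrogens = 16.
Net charge +1.
Molecular formula: C14H16FN2O3+

C14H16FN2O3+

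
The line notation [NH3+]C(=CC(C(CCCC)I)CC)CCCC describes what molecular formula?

Heavy atoms from the SMILES: 14 C, 1 I, 1 N.
Implicit hydrogens by atom environment:
  7 × C: 2 H each → 14
  3 × C: 3 H each → 9
  3 × C: 1 H each → 3
  1 × C: no H
  1 × I: no H
  1 × N (charge +1): 3 H
  Total hydrogens = 29.
Net charge +1.
Molecular formula: C14H29IN+

C14H29IN+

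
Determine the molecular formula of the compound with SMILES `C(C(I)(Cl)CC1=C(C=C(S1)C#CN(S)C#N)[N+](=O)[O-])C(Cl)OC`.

C12H10Cl2IN3O3S2

Heavy atoms from the SMILES: 12 C, 2 Cl, 1 I, 3 N, 3 O, 2 S.
Implicit hydrogens by atom environment:
  4 × C: no H
  3 × C (aromatic): no H
  2 × C: 2 H each → 4
  2 × Cl: no H
  2 × N: no H
  2 × O: no H
  1 × C: 3 H
  1 × C (aromatic): 1 H
  1 × C: 1 H
  1 × I: no H
  1 × N (charge +1): no H
  1 × O (charge -1): no H
  1 × S: 1 H
  1 × S (aromatic): no H
  Total hydrogens = 10.
Molecular formula: C12H10Cl2IN3O3S2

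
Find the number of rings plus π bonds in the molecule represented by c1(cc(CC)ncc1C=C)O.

5

Molecular formula from the SMILES: C9H11NO.
DoU = (2C + 2 + N − H − X)/2 = (2·9 + 2 + 1 − 11 − 0)/2 = 10/2 = 5.
(Structurally: 1 ring(s) + 4 π bond(s) = 5.)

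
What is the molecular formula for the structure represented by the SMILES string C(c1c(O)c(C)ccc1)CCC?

C11H16O

Heavy atoms from the SMILES: 11 C, 1 O.
Implicit hydrogens by atom environment:
  3 × C: 2 H each → 6
  3 × C (aromatic): 1 H each → 3
  3 × C (aromatic): no H
  2 × C: 3 H each → 6
  1 × O: 1 H
  Total hydrogens = 16.
Molecular formula: C11H16O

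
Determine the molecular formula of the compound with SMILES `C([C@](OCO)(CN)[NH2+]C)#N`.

Heavy atoms from the SMILES: 5 C, 3 N, 2 O.
Implicit hydrogens by atom environment:
  2 × C: 2 H each → 4
  2 × C: no H
  1 × C: 3 H
  1 × N (charge +1): 2 H
  1 × N: 2 H
  1 × N: no H
  1 × O: 1 H
  1 × O: no H
  Total hydrogens = 12.
Net charge +1.
Molecular formula: C5H12N3O2+

C5H12N3O2+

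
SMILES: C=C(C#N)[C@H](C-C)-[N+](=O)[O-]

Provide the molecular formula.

Heavy atoms from the SMILES: 6 C, 2 N, 2 O.
Implicit hydrogens by atom environment:
  2 × C: 2 H each → 4
  2 × C: no H
  1 × C: 3 H
  1 × C: 1 H
  1 × N (charge +1): no H
  1 × N: no H
  1 × O: no H
  1 × O (charge -1): no H
  Total hydrogens = 8.
Molecular formula: C6H8N2O2

C6H8N2O2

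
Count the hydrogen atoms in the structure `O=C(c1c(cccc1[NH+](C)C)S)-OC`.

Hydrogens are implicit in SMILES; fill each atom to its normal valence:
  3 × C: 3 H each → 9
  3 × C (aromatic): 1 H each → 3
  3 × C (aromatic): no H
  2 × O: no H
  1 × C: no H
  1 × N (charge +1): 1 H
  1 × S: 1 H
  Total hydrogens = 14.

14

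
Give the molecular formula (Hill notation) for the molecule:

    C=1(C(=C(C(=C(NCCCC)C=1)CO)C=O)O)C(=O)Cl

Heavy atoms from the SMILES: 13 C, 1 Cl, 1 N, 4 O.
Implicit hydrogens by atom environment:
  5 × C (aromatic): no H
  4 × C: 2 H each → 8
  2 × O: 1 H each → 2
  2 × O: no H
  1 × C: 3 H
  1 × C (aromatic): 1 H
  1 × C: 1 H
  1 × C: no H
  1 × Cl: no H
  1 × N: 1 H
  Total hydrogens = 16.
Molecular formula: C13H16ClNO4

C13H16ClNO4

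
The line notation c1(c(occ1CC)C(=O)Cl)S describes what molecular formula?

Heavy atoms from the SMILES: 7 C, 1 Cl, 2 O, 1 S.
Implicit hydrogens by atom environment:
  3 × C (aromatic): no H
  1 × C: 3 H
  1 × C: 2 H
  1 × C (aromatic): 1 H
  1 × C: no H
  1 × Cl: no H
  1 × O (aromatic): no H
  1 × O: no H
  1 × S: 1 H
  Total hydrogens = 7.
Molecular formula: C7H7ClO2S

C7H7ClO2S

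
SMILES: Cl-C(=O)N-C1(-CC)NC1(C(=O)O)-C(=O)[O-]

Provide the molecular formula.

C7H8ClN2O5-

Heavy atoms from the SMILES: 7 C, 1 Cl, 2 N, 5 O.
Implicit hydrogens by atom environment:
  5 × C: no H
  3 × O: no H
  2 × N: 1 H each → 2
  1 × C: 3 H
  1 × C: 2 H
  1 × Cl: no H
  1 × O: 1 H
  1 × O (charge -1): no H
  Total hydrogens = 8.
Net charge -1.
Molecular formula: C7H8ClN2O5-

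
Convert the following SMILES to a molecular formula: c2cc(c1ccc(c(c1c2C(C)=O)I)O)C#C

C14H9IO2

Heavy atoms from the SMILES: 14 C, 1 I, 2 O.
Implicit hydrogens by atom environment:
  6 × C (aromatic): no H
  4 × C (aromatic): 1 H each → 4
  2 × C: no H
  1 × C: 3 H
  1 × C: 1 H
  1 × I: no H
  1 × O: 1 H
  1 × O: no H
  Total hydrogens = 9.
Molecular formula: C14H9IO2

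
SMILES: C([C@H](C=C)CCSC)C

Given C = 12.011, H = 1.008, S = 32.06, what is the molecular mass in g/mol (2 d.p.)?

144.28

Molecular formula: C8H16S.
M = 8×12.011 + 16×1.008 + 1×32.06 = 144.28 g/mol.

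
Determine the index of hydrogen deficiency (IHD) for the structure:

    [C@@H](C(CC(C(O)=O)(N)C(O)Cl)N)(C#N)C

3

Molecular formula from the SMILES: C8H14ClN3O3.
DoU = (2C + 2 + N − H − X)/2 = (2·8 + 2 + 3 − 14 − 1)/2 = 6/2 = 3.
(Structurally: 0 ring(s) + 3 π bond(s) = 3.)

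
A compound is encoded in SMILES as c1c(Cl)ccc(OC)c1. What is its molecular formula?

C7H7ClO

Heavy atoms from the SMILES: 7 C, 1 Cl, 1 O.
Implicit hydrogens by atom environment:
  4 × C (aromatic): 1 H each → 4
  2 × C (aromatic): no H
  1 × C: 3 H
  1 × Cl: no H
  1 × O: no H
  Total hydrogens = 7.
Molecular formula: C7H7ClO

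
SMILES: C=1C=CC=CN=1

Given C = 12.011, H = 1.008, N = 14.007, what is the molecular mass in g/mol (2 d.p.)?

Molecular formula: C5H5N.
M = 5×12.011 + 5×1.008 + 1×14.007 = 79.10 g/mol.

79.10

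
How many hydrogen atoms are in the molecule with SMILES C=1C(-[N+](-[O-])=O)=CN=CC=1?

Hydrogens are implicit in SMILES; fill each atom to its normal valence:
  4 × C (aromatic): 1 H each → 4
  1 × C (aromatic): no H
  1 × N (aromatic): no H
  1 × N (charge +1): no H
  1 × O: no H
  1 × O (charge -1): no H
  Total hydrogens = 4.

4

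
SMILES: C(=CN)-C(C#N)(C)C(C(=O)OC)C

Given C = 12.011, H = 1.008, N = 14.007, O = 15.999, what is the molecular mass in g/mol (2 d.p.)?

182.22

Molecular formula: C9H14N2O2.
M = 9×12.011 + 14×1.008 + 2×14.007 + 2×15.999 = 182.22 g/mol.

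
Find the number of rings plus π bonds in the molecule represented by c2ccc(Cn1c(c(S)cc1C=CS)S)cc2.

Molecular formula from the SMILES: C13H13NS3.
DoU = (2C + 2 + N − H − X)/2 = (2·13 + 2 + 1 − 13 − 0)/2 = 16/2 = 8.
(Structurally: 2 ring(s) + 6 π bond(s) = 8.)

8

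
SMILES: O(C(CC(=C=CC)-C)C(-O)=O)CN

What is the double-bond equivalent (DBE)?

Molecular formula from the SMILES: C9H15NO3.
DoU = (2C + 2 + N − H − X)/2 = (2·9 + 2 + 1 − 15 − 0)/2 = 6/2 = 3.
(Structurally: 0 ring(s) + 3 π bond(s) = 3.)

3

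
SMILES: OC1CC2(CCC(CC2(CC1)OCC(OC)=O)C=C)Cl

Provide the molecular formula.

C15H23ClO4

Heavy atoms from the SMILES: 15 C, 1 Cl, 4 O.
Implicit hydrogens by atom environment:
  8 × C: 2 H each → 16
  3 × C: 1 H each → 3
  3 × C: no H
  3 × O: no H
  1 × C: 3 H
  1 × Cl: no H
  1 × O: 1 H
  Total hydrogens = 23.
Molecular formula: C15H23ClO4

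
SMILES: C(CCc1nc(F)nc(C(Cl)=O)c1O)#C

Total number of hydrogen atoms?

6

Hydrogens are implicit in SMILES; fill each atom to its normal valence:
  4 × C (aromatic): no H
  2 × C: 2 H each → 4
  2 × C: no H
  2 × N (aromatic): no H
  1 × C: 1 H
  1 × Cl: no H
  1 × F: no H
  1 × O: 1 H
  1 × O: no H
  Total hydrogens = 6.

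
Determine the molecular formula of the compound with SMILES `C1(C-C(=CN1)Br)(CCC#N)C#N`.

C8H8BrN3

Heavy atoms from the SMILES: 1 Br, 8 C, 3 N.
Implicit hydrogens by atom environment:
  4 × C: no H
  3 × C: 2 H each → 6
  2 × N: no H
  1 × Br: no H
  1 × C: 1 H
  1 × N: 1 H
  Total hydrogens = 8.
Molecular formula: C8H8BrN3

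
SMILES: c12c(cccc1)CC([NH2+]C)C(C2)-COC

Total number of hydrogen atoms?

Hydrogens are implicit in SMILES; fill each atom to its normal valence:
  4 × C (aromatic): 1 H each → 4
  3 × C: 2 H each → 6
  2 × C: 3 H each → 6
  2 × C: 1 H each → 2
  2 × C (aromatic): no H
  1 × N (charge +1): 2 H
  1 × O: no H
  Total hydrogens = 20.

20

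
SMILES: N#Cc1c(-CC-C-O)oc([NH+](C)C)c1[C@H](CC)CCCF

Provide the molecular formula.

C16H26FN2O2+

Heavy atoms from the SMILES: 16 C, 1 F, 2 N, 2 O.
Implicit hydrogens by atom environment:
  7 × C: 2 H each → 14
  4 × C (aromatic): no H
  3 × C: 3 H each → 9
  1 × C: 1 H
  1 × C: no H
  1 × F: no H
  1 × N (charge +1): 1 H
  1 × N: no H
  1 × O: 1 H
  1 × O (aromatic): no H
  Total hydrogens = 26.
Net charge +1.
Molecular formula: C16H26FN2O2+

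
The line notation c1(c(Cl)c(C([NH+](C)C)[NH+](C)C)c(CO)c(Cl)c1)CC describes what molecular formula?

[C14H24Cl2N2O]2+

Heavy atoms from the SMILES: 14 C, 2 Cl, 2 N, 1 O.
Implicit hydrogens by atom environment:
  5 × C: 3 H each → 15
  5 × C (aromatic): no H
  2 × C: 2 H each → 4
  2 × Cl: no H
  2 × N (charge +1): 1 H each → 2
  1 × C (aromatic): 1 H
  1 × C: 1 H
  1 × O: 1 H
  Total hydrogens = 24.
Net charge +2.
Molecular formula: [C14H24Cl2N2O]2+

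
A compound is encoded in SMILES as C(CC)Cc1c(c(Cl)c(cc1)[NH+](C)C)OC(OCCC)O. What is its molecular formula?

Heavy atoms from the SMILES: 16 C, 1 Cl, 1 N, 3 O.
Implicit hydrogens by atom environment:
  5 × C: 2 H each → 10
  4 × C: 3 H each → 12
  4 × C (aromatic): no H
  2 × C (aromatic): 1 H each → 2
  2 × O: no H
  1 × C: 1 H
  1 × Cl: no H
  1 × N (charge +1): 1 H
  1 × O: 1 H
  Total hydrogens = 27.
Net charge +1.
Molecular formula: C16H27ClNO3+

C16H27ClNO3+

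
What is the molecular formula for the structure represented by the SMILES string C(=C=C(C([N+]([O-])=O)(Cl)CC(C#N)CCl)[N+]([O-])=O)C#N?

C9H6Cl2N4O4

Heavy atoms from the SMILES: 9 C, 2 Cl, 4 N, 4 O.
Implicit hydrogens by atom environment:
  5 × C: no H
  2 × C: 2 H each → 4
  2 × C: 1 H each → 2
  2 × Cl: no H
  2 × N (charge +1): no H
  2 × N: no H
  2 × O: no H
  2 × O (charge -1): no H
  Total hydrogens = 6.
Molecular formula: C9H6Cl2N4O4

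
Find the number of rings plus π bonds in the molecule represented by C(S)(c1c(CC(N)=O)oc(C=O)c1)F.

5

Molecular formula from the SMILES: C8H8FNO3S.
DoU = (2C + 2 + N − H − X)/2 = (2·8 + 2 + 1 − 8 − 1)/2 = 10/2 = 5.
(Structurally: 1 ring(s) + 4 π bond(s) = 5.)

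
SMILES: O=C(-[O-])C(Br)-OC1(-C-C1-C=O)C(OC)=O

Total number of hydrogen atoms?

8

Hydrogens are implicit in SMILES; fill each atom to its normal valence:
  5 × O: no H
  3 × C: 1 H each → 3
  3 × C: no H
  1 × Br: no H
  1 × C: 3 H
  1 × C: 2 H
  1 × O (charge -1): no H
  Total hydrogens = 8.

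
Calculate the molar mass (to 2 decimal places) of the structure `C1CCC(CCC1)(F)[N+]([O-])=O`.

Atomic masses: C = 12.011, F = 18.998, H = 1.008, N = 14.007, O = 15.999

Molecular formula: C7H12FNO2.
M = 7×12.011 + 1×18.998 + 12×1.008 + 1×14.007 + 2×15.999 = 161.18 g/mol.

161.18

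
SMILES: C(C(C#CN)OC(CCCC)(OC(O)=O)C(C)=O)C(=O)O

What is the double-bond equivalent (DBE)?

5

Molecular formula from the SMILES: C13H19NO7.
DoU = (2C + 2 + N − H − X)/2 = (2·13 + 2 + 1 − 19 − 0)/2 = 10/2 = 5.
(Structurally: 0 ring(s) + 5 π bond(s) = 5.)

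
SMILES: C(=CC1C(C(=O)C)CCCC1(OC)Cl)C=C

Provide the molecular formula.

Heavy atoms from the SMILES: 13 C, 1 Cl, 2 O.
Implicit hydrogens by atom environment:
  5 × C: 1 H each → 5
  4 × C: 2 H each → 8
  2 × C: 3 H each → 6
  2 × C: no H
  2 × O: no H
  1 × Cl: no H
  Total hydrogens = 19.
Molecular formula: C13H19ClO2

C13H19ClO2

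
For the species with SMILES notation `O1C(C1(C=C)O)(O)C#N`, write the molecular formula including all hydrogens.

C5H5NO3

Heavy atoms from the SMILES: 5 C, 1 N, 3 O.
Implicit hydrogens by atom environment:
  3 × C: no H
  2 × O: 1 H each → 2
  1 × C: 2 H
  1 × C: 1 H
  1 × N: no H
  1 × O: no H
  Total hydrogens = 5.
Molecular formula: C5H5NO3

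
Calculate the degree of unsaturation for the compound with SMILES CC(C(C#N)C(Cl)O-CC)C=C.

3

Molecular formula from the SMILES: C9H14ClNO.
DoU = (2C + 2 + N − H − X)/2 = (2·9 + 2 + 1 − 14 − 1)/2 = 6/2 = 3.
(Structurally: 0 ring(s) + 3 π bond(s) = 3.)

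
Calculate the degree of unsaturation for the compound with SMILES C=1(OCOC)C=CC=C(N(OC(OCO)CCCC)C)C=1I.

Molecular formula from the SMILES: C15H24INO5.
DoU = (2C + 2 + N − H − X)/2 = (2·15 + 2 + 1 − 24 − 1)/2 = 8/2 = 4.
(Structurally: 1 ring(s) + 3 π bond(s) = 4.)

4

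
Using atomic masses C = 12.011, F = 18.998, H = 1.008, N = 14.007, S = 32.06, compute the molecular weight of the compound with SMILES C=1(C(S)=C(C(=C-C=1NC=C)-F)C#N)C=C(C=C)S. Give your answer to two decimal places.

278.36

Molecular formula: C13H11FN2S2.
M = 13×12.011 + 1×18.998 + 11×1.008 + 2×14.007 + 2×32.06 = 278.36 g/mol.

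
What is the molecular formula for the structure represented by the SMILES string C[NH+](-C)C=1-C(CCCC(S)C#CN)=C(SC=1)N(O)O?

C12H20N3O2S2+

Heavy atoms from the SMILES: 12 C, 3 N, 2 O, 2 S.
Implicit hydrogens by atom environment:
  3 × C: 2 H each → 6
  3 × C (aromatic): no H
  2 × C: 3 H each → 6
  2 × C: no H
  2 × O: 1 H each → 2
  1 × C (aromatic): 1 H
  1 × C: 1 H
  1 × N: 2 H
  1 × N (charge +1): 1 H
  1 × N: no H
  1 × S: 1 H
  1 × S (aromatic): no H
  Total hydrogens = 20.
Net charge +1.
Molecular formula: C12H20N3O2S2+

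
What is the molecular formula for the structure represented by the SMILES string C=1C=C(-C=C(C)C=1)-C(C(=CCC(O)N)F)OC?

C13H18FNO2

Heavy atoms from the SMILES: 13 C, 1 F, 1 N, 2 O.
Implicit hydrogens by atom environment:
  4 × C (aromatic): 1 H each → 4
  3 × C: 1 H each → 3
  2 × C: 3 H each → 6
  2 × C (aromatic): no H
  1 × C: 2 H
  1 × C: no H
  1 × F: no H
  1 × N: 2 H
  1 × O: 1 H
  1 × O: no H
  Total hydrogens = 18.
Molecular formula: C13H18FNO2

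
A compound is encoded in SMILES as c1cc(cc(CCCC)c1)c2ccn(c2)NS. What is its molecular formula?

C14H18N2S

Heavy atoms from the SMILES: 14 C, 2 N, 1 S.
Implicit hydrogens by atom environment:
  7 × C (aromatic): 1 H each → 7
  3 × C: 2 H each → 6
  3 × C (aromatic): no H
  1 × C: 3 H
  1 × N: 1 H
  1 × N (aromatic): no H
  1 × S: 1 H
  Total hydrogens = 18.
Molecular formula: C14H18N2S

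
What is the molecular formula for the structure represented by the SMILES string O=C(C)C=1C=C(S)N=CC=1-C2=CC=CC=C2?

Heavy atoms from the SMILES: 13 C, 1 N, 1 O, 1 S.
Implicit hydrogens by atom environment:
  7 × C (aromatic): 1 H each → 7
  4 × C (aromatic): no H
  1 × C: 3 H
  1 × C: no H
  1 × N (aromatic): no H
  1 × O: no H
  1 × S: 1 H
  Total hydrogens = 11.
Molecular formula: C13H11NOS

C13H11NOS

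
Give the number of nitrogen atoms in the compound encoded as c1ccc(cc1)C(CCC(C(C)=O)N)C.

1

The symbol for nitrogen appears 1 time in the SMILES.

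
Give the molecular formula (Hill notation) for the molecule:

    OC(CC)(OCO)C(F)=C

C6H11FO3

Heavy atoms from the SMILES: 6 C, 1 F, 3 O.
Implicit hydrogens by atom environment:
  3 × C: 2 H each → 6
  2 × C: no H
  2 × O: 1 H each → 2
  1 × C: 3 H
  1 × F: no H
  1 × O: no H
  Total hydrogens = 11.
Molecular formula: C6H11FO3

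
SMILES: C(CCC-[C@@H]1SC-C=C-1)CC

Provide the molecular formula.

C10H18S

Heavy atoms from the SMILES: 10 C, 1 S.
Implicit hydrogens by atom environment:
  6 × C: 2 H each → 12
  3 × C: 1 H each → 3
  1 × C: 3 H
  1 × S: no H
  Total hydrogens = 18.
Molecular formula: C10H18S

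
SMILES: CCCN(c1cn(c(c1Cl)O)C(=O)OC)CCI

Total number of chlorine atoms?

1

The symbol for chlorine appears 1 time in the SMILES.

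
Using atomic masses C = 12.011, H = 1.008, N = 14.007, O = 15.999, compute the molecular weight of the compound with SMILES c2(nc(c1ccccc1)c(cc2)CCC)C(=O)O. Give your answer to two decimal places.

241.29

Molecular formula: C15H15NO2.
M = 15×12.011 + 15×1.008 + 1×14.007 + 2×15.999 = 241.29 g/mol.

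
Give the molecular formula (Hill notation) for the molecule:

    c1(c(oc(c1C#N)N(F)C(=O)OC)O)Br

Heavy atoms from the SMILES: 1 Br, 7 C, 1 F, 2 N, 4 O.
Implicit hydrogens by atom environment:
  4 × C (aromatic): no H
  2 × C: no H
  2 × N: no H
  2 × O: no H
  1 × Br: no H
  1 × C: 3 H
  1 × F: no H
  1 × O: 1 H
  1 × O (aromatic): no H
  Total hydrogens = 4.
Molecular formula: C7H4BrFN2O4

C7H4BrFN2O4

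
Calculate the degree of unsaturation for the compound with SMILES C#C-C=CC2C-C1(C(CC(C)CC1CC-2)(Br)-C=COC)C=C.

Molecular formula from the SMILES: C20H27BrO.
DoU = (2C + 2 + N − H − X)/2 = (2·20 + 2 + 0 − 27 − 1)/2 = 14/2 = 7.
(Structurally: 2 ring(s) + 5 π bond(s) = 7.)

7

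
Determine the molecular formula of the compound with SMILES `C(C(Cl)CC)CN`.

Heavy atoms from the SMILES: 5 C, 1 Cl, 1 N.
Implicit hydrogens by atom environment:
  3 × C: 2 H each → 6
  1 × C: 3 H
  1 × C: 1 H
  1 × Cl: no H
  1 × N: 2 H
  Total hydrogens = 12.
Molecular formula: C5H12ClN

C5H12ClN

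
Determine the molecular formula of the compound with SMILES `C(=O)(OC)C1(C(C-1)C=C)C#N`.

C8H9NO2

Heavy atoms from the SMILES: 8 C, 1 N, 2 O.
Implicit hydrogens by atom environment:
  3 × C: no H
  2 × C: 2 H each → 4
  2 × C: 1 H each → 2
  2 × O: no H
  1 × C: 3 H
  1 × N: no H
  Total hydrogens = 9.
Molecular formula: C8H9NO2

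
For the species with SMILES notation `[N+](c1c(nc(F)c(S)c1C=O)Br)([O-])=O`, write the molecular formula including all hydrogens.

C6H2BrFN2O3S

Heavy atoms from the SMILES: 1 Br, 6 C, 1 F, 2 N, 3 O, 1 S.
Implicit hydrogens by atom environment:
  5 × C (aromatic): no H
  2 × O: no H
  1 × Br: no H
  1 × C: 1 H
  1 × F: no H
  1 × N (aromatic): no H
  1 × N (charge +1): no H
  1 × O (charge -1): no H
  1 × S: 1 H
  Total hydrogens = 2.
Molecular formula: C6H2BrFN2O3S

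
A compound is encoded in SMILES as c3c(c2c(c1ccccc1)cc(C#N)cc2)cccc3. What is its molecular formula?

C19H13N

Heavy atoms from the SMILES: 19 C, 1 N.
Implicit hydrogens by atom environment:
  13 × C (aromatic): 1 H each → 13
  5 × C (aromatic): no H
  1 × C: no H
  1 × N: no H
  Total hydrogens = 13.
Molecular formula: C19H13N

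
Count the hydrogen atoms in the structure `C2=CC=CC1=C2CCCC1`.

12

Hydrogens are implicit in SMILES; fill each atom to its normal valence:
  4 × C: 2 H each → 8
  4 × C (aromatic): 1 H each → 4
  2 × C (aromatic): no H
  Total hydrogens = 12.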